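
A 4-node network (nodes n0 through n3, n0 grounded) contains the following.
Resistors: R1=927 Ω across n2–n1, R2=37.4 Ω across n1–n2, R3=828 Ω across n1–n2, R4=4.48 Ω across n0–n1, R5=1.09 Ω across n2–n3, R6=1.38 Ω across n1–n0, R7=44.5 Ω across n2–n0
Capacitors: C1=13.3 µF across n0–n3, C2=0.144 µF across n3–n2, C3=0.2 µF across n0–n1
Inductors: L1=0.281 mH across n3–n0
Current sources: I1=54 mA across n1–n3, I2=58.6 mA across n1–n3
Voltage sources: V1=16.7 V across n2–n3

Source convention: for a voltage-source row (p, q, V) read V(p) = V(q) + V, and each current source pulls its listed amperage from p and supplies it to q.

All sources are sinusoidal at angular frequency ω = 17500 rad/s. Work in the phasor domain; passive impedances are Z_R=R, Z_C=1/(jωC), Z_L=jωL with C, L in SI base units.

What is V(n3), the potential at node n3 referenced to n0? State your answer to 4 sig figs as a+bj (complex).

MNA unknowns: 3 node voltages V₁..V_3 plus 1 source current (V1)
R1: Y=0.001079+0.000j on G[2,1]
R2: Y=0.02674+0.000j on G[1,2]
R3: Y=0.001208+0.000j on G[1,2]
C1: Y=0.000+0.2327j on G[0,3]
C2: Y=0.000+0.002520j on G[3,2]
L1: Y=0.000-0.2034j on G[3,0]
R4: Y=0.2232+0.000j on G[0,1]
C3: Y=0.000+0.003500j on G[0,1]
I1: z[1]−=0.054, z[3]+=0.054
R5: Y=0.9174+0.000j on G[2,3]
R6: Y=0.7246+0.000j on G[1,0]
R7: Y=0.02247+0.000j on G[2,0]
I2: z[1]−=0.0586, z[3]+=0.0586
V1: row V2−V3=16.7, i_V1 at 2,3
solve → V1=0.05843+0.1874j, V2=5.824+6.314j, V3=-10.88+6.314j
aux → i_V1=-15.62-0.3618j

-10.88+6.314j V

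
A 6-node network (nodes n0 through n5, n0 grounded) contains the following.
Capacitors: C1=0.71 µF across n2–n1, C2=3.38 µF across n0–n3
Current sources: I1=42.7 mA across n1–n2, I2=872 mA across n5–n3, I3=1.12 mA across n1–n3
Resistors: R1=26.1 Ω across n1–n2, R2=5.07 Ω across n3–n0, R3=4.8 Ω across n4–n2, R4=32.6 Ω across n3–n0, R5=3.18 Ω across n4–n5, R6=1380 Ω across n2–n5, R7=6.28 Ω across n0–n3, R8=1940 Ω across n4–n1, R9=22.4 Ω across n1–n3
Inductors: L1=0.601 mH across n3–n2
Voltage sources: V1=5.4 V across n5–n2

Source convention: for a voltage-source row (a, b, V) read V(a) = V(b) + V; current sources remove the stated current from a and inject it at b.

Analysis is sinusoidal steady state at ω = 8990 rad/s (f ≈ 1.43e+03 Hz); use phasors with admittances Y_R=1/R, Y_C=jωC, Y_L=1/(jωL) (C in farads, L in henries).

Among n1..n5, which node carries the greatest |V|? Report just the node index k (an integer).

Apply KCL at each of the 5 non-ground nodes and solve the resulting linear system.
Node n1: branches {C1, I1, R1, I3, R8, R9} → V_1 = -0.5561-2.129j
Node n2: branches {C1, I1, R1, R3, R6, L1, V1} → V_2 = -0.5135-4.583j
Node n3: branches {R2, I2, C2, R4, I3, R7, L1, R9} → V_3 = 0.000+0.000j
Node n4: branches {R3, R5, R8} → V_4 = 2.731-4.581j
Node n5: branches {I2, R5, R6, V1} → V_5 = 4.887-4.583j
Source currents: i(V1)=-1.554+0.0007603j

5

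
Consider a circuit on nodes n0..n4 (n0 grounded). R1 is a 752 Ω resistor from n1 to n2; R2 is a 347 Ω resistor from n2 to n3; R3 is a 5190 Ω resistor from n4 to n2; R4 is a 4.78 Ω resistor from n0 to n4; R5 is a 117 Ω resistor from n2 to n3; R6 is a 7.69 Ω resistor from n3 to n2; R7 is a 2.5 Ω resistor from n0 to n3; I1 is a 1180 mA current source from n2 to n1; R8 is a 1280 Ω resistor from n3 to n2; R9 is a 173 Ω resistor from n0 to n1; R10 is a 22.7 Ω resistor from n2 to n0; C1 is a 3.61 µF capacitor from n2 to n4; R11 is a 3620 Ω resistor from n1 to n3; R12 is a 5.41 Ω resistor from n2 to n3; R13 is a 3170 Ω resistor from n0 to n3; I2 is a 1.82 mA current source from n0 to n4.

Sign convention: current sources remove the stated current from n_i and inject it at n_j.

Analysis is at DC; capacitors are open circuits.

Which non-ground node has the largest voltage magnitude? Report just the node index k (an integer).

1

Apply KCL at each of the 4 non-ground nodes and solve the resulting linear system.
Node n1: branches {R1, I1, R9, R11} → V_1 = 158.9
Node n2: branches {R1, R2, R3, R5, R6, I1, R8, R10, C1, R12} → V_2 = -4.205
Node n3: branches {R2, R5, R6, R7, R8, R11, R12, R13} → V_3 = -1.830
Node n4: branches {R3, R4, C1, I2} → V_4 = 0.004822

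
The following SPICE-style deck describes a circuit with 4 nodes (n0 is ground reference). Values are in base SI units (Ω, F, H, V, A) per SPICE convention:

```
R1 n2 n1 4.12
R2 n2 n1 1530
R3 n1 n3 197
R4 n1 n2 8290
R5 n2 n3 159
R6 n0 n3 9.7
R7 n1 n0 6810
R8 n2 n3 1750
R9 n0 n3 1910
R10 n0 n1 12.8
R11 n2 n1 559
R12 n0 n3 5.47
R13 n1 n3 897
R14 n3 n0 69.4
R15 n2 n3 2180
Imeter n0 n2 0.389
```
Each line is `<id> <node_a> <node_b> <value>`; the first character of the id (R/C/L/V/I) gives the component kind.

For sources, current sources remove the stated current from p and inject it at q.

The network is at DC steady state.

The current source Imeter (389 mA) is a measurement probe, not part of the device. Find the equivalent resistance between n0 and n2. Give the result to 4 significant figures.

R_eq = 14.35 Ω

Element admittances at DC:
  Y(R1) = 0.2427 S between n2,n1
  Y(R2) = 0.0006536 S between n2,n1
  Y(R3) = 0.005076 S between n1,n3
  Y(R4) = 0.0001206 S between n1,n2
  Y(R5) = 0.006289 S between n2,n3
  Y(R6) = 0.1031 S between n0,n3
  Y(R7) = 0.0001468 S between n1,n0
  Y(R8) = 0.0005714 S between n2,n3
  Y(R9) = 0.0005236 S between n0,n3
  Y(R10) = 0.07812 S between n0,n1
  Y(R11) = 0.001789 S between n2,n1
  Y(R12) = 0.1828 S between n0,n3
  Y(R13) = 0.001115 S between n1,n3
  Y(R14) = 0.01441 S between n3,n0
  Y(R15) = 0.0004587 S between n2,n3
  Imeter: injects 0.389 A into n2 (from n0)
Assemble and solve the 3×3 MNA system:
  V(n1)=4.156  V(n2)=5.581  V(n3)=0.2118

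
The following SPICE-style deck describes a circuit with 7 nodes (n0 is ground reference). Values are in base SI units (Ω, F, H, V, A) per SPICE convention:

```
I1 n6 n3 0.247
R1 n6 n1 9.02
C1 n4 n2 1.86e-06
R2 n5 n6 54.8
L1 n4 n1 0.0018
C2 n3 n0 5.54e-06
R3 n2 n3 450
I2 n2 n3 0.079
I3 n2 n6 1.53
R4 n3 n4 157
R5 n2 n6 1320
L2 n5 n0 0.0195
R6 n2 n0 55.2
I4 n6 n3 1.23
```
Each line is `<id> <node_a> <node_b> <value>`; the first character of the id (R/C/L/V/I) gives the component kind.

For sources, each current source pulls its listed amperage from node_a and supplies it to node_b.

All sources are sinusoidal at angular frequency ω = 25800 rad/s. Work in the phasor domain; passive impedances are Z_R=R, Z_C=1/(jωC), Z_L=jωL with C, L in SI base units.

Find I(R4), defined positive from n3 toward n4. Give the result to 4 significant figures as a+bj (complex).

MNA unknowns: 6 node voltages V₁..V_6
I1: z[6]−=0.247, z[3]+=0.247
R1: Y=0.1109+0.000j on G[6,1]
C1: Y=0.000+0.04799j on G[4,2]
R2: Y=0.01825+0.000j on G[5,6]
L1: Y=0.000-0.02153j on G[4,1]
C2: Y=0.000+0.1429j on G[3,0]
R3: Y=0.002222+0.000j on G[2,3]
I2: z[2]−=0.079, z[3]+=0.079
I3: z[2]−=1.53, z[6]+=1.53
R4: Y=0.006369+0.000j on G[3,4]
R5: Y=0.0007576+0.000j on G[2,6]
L2: Y=0.000-0.001988j on G[5,0]
R6: Y=0.01812+0.000j on G[2,0]
I4: z[6]−=1.23, z[3]+=1.23
solve → V1=-53.59-9.543j, V2=-56.85-3.955j, V3=-0.2095-7.427j, V4=-58.08-13.34j, V5=-51.11-15.98j, V6=-52.85-10.41j

0.3686+0.03765j A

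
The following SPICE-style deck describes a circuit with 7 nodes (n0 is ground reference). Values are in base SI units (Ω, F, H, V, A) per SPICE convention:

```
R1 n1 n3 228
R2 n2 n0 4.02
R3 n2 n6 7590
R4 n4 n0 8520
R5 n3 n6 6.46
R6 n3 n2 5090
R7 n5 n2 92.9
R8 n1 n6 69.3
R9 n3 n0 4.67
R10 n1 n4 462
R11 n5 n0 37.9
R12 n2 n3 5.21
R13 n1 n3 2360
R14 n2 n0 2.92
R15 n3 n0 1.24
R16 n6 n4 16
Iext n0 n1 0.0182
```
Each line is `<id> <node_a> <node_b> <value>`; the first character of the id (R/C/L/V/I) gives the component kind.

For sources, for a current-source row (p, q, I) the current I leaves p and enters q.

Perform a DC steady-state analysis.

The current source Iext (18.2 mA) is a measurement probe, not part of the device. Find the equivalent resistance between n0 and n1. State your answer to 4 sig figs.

R_eq = 51.51 Ω

Element admittances at DC:
  Y(R1) = 0.004386 S between n1,n3
  Y(R2) = 0.2488 S between n2,n0
  Y(R3) = 0.0001318 S between n2,n6
  Y(R4) = 0.0001174 S between n4,n0
  Y(R5) = 0.1548 S between n3,n6
  Y(R6) = 0.0001965 S between n3,n2
  Y(R7) = 0.01076 S between n5,n2
  Y(R8) = 0.01443 S between n1,n6
  Y(R9) = 0.2141 S between n3,n0
  Y(R10) = 0.002165 S between n1,n4
  Y(R11) = 0.02639 S between n5,n0
  Y(R12) = 0.1919 S between n2,n3
  Y(R13) = 0.0004237 S between n1,n3
  Y(R14) = 0.3425 S between n2,n0
  Y(R15) = 0.8065 S between n3,n0
  Y(R16) = 0.06250 S between n6,n4
  Iext: injects 0.0182 A into n1 (from n0)
Assemble and solve the 6×6 MNA system:
  V(n1)=0.9375  V(n2)=0.003803  V(n3)=0.01559  V(n4)=0.1320  V(n5)=0.001102  V(n6)=0.1043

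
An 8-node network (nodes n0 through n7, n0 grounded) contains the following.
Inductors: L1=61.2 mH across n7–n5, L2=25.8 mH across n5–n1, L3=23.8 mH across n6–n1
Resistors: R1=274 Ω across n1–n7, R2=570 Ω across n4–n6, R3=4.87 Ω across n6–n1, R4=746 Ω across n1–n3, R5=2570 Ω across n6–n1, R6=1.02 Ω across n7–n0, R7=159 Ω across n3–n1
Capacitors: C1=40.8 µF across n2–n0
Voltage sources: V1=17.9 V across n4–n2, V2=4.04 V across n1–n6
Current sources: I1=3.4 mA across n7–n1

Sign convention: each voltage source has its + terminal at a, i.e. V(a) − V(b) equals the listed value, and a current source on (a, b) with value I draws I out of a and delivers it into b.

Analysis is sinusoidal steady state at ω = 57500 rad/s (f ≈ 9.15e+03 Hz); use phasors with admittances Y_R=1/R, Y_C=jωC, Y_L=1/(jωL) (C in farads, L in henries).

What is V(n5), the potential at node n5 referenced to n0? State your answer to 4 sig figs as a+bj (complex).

Element admittances at ω=57500 rad/s:
  Y(L1) = 0.000-0.0002842j S between n7,n5
  Y(L2) = 0.000-0.0006741j S between n5,n1
  Y(R1) = 0.003650+0.000j S between n1,n7
  Y(R2) = 0.001754+0.000j S between n4,n6
  Y(R3) = 0.2053+0.000j S between n6,n1
  Y(L3) = 0.000-0.0007307j S between n6,n1
  Y(C1) = 0.000+2.346j S between n2,n0
  Y(R4) = 0.001340+0.000j S between n1,n3
  Y(R5) = 0.0003891+0.000j S between n6,n1
  Y(R6) = 0.9804+0.000j S between n7,n0
  Y(R7) = 0.006289+0.000j S between n3,n1
  V1: constraint V(n4)−V(n2) = 17.9
  V2: constraint V(n1)−V(n6) = 4.04
  I1: injects 0.0034 A into n1 (from n7)
Assemble and solve the 9×9 MNA system:
  V(n1)=7.758+0.2892j  V(n2)=0.0002083+0.01061j  V(n3)=7.758+0.2892j  V(n4)=17.90+0.01061j  V(n5)=5.465+0.2033j  V(n6)=3.718+0.2892j  V(n7)=0.02538-0.0004985j
  i(V1)=-0.02488+0.0004887j  i(V2)=-0.8560+0.003441j

5.465+0.2033j V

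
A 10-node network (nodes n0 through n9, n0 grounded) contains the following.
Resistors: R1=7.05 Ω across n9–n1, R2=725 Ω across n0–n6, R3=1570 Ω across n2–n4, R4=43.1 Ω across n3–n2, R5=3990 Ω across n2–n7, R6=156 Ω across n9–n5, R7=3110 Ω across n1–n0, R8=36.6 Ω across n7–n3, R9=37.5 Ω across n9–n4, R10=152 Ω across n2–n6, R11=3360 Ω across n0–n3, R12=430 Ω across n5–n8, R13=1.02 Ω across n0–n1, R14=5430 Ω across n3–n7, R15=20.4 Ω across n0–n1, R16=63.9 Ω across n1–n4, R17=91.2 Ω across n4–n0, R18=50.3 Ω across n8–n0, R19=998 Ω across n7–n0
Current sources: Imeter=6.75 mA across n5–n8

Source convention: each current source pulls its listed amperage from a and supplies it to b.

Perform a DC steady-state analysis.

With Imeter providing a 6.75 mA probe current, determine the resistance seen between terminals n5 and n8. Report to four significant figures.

R_eq = 142.7 Ω

MNA unknowns: 9 node voltages V₁..V_9
R1: Y=0.1418 on G[9,1]
R2: Y=0.001379 on G[0,6]
R3: Y=0.0006369 on G[2,4]
R4: Y=0.02320 on G[3,2]
R5: Y=0.0002506 on G[2,7]
R6: Y=0.006410 on G[9,5]
R7: Y=0.0003215 on G[1,0]
R8: Y=0.02732 on G[7,3]
R9: Y=0.02667 on G[9,4]
R10: Y=0.006579 on G[2,6]
R11: Y=0.0002976 on G[0,3]
R12: Y=0.002326 on G[5,8]
R13: Y=0.9804 on G[0,1]
R14: Y=0.0001842 on G[3,7]
R15: Y=0.04902 on G[0,1]
R16: Y=0.01565 on G[1,4]
R17: Y=0.01096 on G[4,0]
R18: Y=0.01988 on G[8,0]
R19: Y=0.001002 on G[7,0]
Imeter: z[5]−=0.00675, z[8]+=0.00675
solve → V1=-0.004183, V2=-0.003767, V3=-0.003576, V4=-0.01761, V5=-0.7366, V6=-0.003114, V7=-0.003453, V8=0.2268, V9=-0.03307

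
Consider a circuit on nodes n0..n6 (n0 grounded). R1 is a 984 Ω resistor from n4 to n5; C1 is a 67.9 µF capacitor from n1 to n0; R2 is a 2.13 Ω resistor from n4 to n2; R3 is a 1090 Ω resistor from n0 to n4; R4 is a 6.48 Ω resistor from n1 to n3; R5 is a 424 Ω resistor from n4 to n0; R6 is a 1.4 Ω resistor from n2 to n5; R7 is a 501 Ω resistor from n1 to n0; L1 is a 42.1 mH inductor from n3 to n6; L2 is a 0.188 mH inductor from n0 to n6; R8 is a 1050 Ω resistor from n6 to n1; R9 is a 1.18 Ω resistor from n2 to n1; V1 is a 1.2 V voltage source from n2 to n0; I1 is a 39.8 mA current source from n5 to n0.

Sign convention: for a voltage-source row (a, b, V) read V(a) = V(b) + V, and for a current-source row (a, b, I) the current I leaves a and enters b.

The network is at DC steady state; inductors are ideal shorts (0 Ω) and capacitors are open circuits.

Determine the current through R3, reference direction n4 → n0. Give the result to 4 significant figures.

0.001093 A

Element admittances at DC:
  Y(R1) = 0.001016 S between n4,n5
  Y(C1) = 0.000 S between n1,n0
  Y(R2) = 0.4695 S between n4,n2
  Y(R3) = 0.0009174 S between n0,n4
  Y(R4) = 0.1543 S between n1,n3
  Y(R5) = 0.002358 S between n4,n0
  Y(R6) = 0.7143 S between n2,n5
  Y(R7) = 0.001996 S between n1,n0
  L1: short n3↔n6 (DC inductor)
  L2: short n0↔n6 (DC inductor)
  Y(R8) = 0.0009524 S between n6,n1
  Y(R9) = 0.8475 S between n2,n1
  V1: constraint V(n2)−V(n0) = 1.2
  I1: injects 0.0398 A into n0 (from n5)
Assemble and solve the 9×9 MNA system:
  V(n1)=1.012  V(n2)=1.200  V(n3)=0.000  V(n4)=1.192  V(n5)=1.144  V(n6)=0.000
  i(L1)=0.1562  i(L2)=-0.1572  i(V1)=-0.2029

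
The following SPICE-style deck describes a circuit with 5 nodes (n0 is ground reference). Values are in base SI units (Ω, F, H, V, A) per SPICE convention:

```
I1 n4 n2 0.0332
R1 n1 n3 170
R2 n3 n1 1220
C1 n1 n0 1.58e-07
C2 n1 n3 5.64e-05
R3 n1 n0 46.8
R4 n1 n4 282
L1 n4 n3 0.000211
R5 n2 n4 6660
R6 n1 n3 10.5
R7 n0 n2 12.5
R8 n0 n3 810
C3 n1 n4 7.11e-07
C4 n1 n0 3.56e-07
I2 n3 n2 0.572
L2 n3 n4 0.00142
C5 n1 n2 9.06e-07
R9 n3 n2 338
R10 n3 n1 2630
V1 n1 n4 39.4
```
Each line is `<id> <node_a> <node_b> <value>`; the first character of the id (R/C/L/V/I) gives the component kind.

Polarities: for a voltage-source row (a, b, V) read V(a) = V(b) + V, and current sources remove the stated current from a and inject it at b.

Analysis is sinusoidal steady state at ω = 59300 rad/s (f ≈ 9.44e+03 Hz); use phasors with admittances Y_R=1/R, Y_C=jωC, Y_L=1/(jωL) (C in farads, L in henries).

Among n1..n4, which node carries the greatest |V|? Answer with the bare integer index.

4

Element admittances at ω=59300 rad/s:
  I1: injects 0.0332 A into n2 (from n4)
  Y(R1) = 0.005882+0.000j S between n1,n3
  Y(R2) = 0.0008197+0.000j S between n3,n1
  Y(C1) = 0.000+0.009369j S between n1,n0
  Y(C2) = 0.000+3.345j S between n1,n3
  Y(R3) = 0.02137+0.000j S between n1,n0
  Y(R4) = 0.003546+0.000j S between n1,n4
  Y(L1) = 0.000-0.07992j S between n4,n3
  Y(R5) = 0.0001502+0.000j S between n2,n4
  Y(R6) = 0.09524+0.000j S between n1,n3
  Y(R7) = 0.08000+0.000j S between n0,n2
  Y(R8) = 0.001235+0.000j S between n0,n3
  Y(C3) = 0.000+0.04216j S between n1,n4
  Y(C4) = 0.000+0.02111j S between n1,n0
  I2: injects 0.572 A into n2 (from n3)
  Y(L2) = 0.000-0.01188j S between n3,n4
  Y(C5) = 0.000+0.05373j S between n1,n2
  Y(R9) = 0.002959+0.000j S between n3,n2
  Y(R10) = 0.0003802+0.000j S between n3,n1
  V1: constraint V(n1)−V(n4) = 39.4
Assemble and solve the 5×5 MNA system:
  V(n1)=-0.3817+5.980j  V(n2)=2.369-1.547j  V(n3)=0.7142+6.189j  V(n4)=-39.78+5.980j
  i(V1)=-0.1320+2.057j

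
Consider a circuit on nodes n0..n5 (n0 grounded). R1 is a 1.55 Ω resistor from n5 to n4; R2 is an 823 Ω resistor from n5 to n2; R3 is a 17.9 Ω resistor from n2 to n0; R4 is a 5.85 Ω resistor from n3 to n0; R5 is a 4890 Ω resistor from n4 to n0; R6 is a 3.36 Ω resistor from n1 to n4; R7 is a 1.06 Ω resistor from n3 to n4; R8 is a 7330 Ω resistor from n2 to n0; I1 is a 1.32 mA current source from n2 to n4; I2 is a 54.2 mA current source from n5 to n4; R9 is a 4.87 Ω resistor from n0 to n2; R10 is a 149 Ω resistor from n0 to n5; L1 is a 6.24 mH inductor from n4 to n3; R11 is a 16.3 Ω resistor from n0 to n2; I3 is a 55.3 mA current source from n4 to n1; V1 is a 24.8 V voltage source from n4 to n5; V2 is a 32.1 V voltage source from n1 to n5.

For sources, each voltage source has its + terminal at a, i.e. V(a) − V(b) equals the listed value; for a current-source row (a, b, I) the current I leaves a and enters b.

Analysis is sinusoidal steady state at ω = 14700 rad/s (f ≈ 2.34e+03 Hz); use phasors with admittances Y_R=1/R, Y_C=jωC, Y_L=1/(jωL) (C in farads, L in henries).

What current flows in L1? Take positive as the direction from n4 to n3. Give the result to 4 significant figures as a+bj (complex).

Apply KCL at each of the 5 non-ground nodes and solve the resulting linear system.
Node n1: branches {R6, I3, V2} → V_1 = 8.594+0.002172j
Node n2: branches {R2, R3, R8, I1, R9, R11} → V_2 = -0.09225+8.146e-06j
Node n3: branches {R4, R7, L1} → V_3 = 1.095-0.0001032j
Node n4: branches {R1, R5, R6, R7, I1, I2, L1, I3, V1} → V_4 = 1.294+0.002172j
Node n5: branches {R1, R2, I2, R10, V1, V2} → V_5 = -23.51+0.002172j
Source currents: i(V1)=-14.01+1.720e-05j, i(V2)=-2.117+0.000j

2.480e-05-0.002164j A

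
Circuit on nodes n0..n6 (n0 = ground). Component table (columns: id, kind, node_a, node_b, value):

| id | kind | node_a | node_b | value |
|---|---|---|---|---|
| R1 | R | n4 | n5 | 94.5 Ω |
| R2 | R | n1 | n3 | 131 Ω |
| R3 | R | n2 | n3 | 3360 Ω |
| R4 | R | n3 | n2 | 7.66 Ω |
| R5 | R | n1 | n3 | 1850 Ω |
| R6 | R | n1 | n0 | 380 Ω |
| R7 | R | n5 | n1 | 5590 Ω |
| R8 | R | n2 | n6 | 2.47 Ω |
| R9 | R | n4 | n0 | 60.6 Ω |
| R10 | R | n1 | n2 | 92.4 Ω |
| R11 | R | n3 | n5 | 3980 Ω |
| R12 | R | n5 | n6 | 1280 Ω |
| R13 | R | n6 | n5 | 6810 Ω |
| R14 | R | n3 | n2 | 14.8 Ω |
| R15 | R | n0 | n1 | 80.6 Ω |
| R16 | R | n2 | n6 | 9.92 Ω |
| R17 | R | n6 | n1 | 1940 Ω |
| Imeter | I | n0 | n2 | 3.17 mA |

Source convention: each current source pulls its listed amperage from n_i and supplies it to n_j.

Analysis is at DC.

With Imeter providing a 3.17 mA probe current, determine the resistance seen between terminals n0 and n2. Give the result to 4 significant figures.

MNA unknowns: 6 node voltages V₁..V_6
R1: Y=0.01058 on G[4,5]
R2: Y=0.007634 on G[1,3]
R3: Y=0.0002976 on G[2,3]
R4: Y=0.1305 on G[3,2]
R5: Y=0.0005405 on G[1,3]
R6: Y=0.002632 on G[1,0]
R7: Y=0.0001789 on G[5,1]
R8: Y=0.4049 on G[2,6]
R9: Y=0.01650 on G[4,0]
R10: Y=0.01082 on G[1,2]
R11: Y=0.0002513 on G[3,5]
R12: Y=0.0007813 on G[5,6]
R13: Y=0.0001468 on G[6,5]
R14: Y=0.06757 on G[3,2]
R15: Y=0.01241 on G[0,1]
R16: Y=0.1008 on G[2,6]
R17: Y=0.0005155 on G[6,1]
Imeter: z[0]−=0.00317, z[2]+=0.00317
solve → V1=0.1873, V2=0.3355, V3=0.3294, V4=0.02138, V5=0.05471, V6=0.3349

R_eq = 105.9 Ω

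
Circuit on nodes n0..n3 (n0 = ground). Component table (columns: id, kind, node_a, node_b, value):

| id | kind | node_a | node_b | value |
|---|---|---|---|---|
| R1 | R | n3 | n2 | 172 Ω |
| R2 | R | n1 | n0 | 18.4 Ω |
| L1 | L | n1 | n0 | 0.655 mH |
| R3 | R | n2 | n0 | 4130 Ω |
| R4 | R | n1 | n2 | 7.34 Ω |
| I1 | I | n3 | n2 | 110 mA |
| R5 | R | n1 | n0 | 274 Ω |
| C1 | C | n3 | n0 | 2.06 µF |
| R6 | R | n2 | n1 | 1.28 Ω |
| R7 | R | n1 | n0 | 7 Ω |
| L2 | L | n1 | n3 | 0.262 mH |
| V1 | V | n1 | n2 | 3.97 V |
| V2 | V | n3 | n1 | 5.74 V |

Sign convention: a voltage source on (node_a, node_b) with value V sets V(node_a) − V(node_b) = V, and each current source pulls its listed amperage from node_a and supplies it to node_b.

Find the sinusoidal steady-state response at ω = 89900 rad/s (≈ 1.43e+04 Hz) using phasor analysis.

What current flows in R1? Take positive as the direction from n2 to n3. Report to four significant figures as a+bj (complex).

-0.05645+0.000j A

Element admittances at ω=89900 rad/s:
  Y(R1) = 0.005814+0.000j S between n3,n2
  Y(R2) = 0.05435+0.000j S between n1,n0
  Y(L1) = 0.000-0.01698j S between n1,n0
  Y(R3) = 0.0002421+0.000j S between n2,n0
  Y(R4) = 0.1362+0.000j S between n1,n2
  I1: injects 0.11 A into n2 (from n3)
  Y(R5) = 0.003650+0.000j S between n1,n0
  Y(C1) = 0.000+0.1852j S between n3,n0
  Y(R6) = 0.7812+0.000j S between n2,n1
  Y(R7) = 0.1429+0.000j S between n1,n0
  Y(L2) = 0.000-0.04246j S between n1,n3
  V1: constraint V(n1)−V(n2) = 3.97
  V2: constraint V(n3)−V(n1) = 5.74
Assemble and solve the 5×5 MNA system:
  V(n1)=-2.599-3.112j  V(n2)=-6.569-3.112j  V(n3)=3.141-3.112j
  i(V1)=-3.810-0.0007536j  i(V2)=-0.7428-0.3381j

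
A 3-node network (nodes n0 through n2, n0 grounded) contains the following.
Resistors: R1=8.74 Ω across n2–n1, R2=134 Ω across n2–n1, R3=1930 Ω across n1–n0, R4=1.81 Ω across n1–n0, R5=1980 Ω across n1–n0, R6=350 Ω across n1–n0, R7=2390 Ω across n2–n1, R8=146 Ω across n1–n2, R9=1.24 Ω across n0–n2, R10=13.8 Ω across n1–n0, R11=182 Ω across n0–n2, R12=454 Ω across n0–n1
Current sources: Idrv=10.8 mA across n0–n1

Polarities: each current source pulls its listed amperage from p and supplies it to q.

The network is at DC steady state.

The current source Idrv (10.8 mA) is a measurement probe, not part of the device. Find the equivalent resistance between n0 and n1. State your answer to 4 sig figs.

R_eq = 1.347 Ω

Element admittances at DC:
  Y(R1) = 0.1144 S between n2,n1
  Y(R2) = 0.007463 S between n2,n1
  Y(R3) = 0.0005181 S between n1,n0
  Y(R4) = 0.5525 S between n1,n0
  Y(R5) = 0.0005051 S between n1,n0
  Y(R6) = 0.002857 S between n1,n0
  Y(R7) = 0.0004184 S between n2,n1
  Y(R8) = 0.006849 S between n1,n2
  Y(R9) = 0.8065 S between n0,n2
  Y(R10) = 0.07246 S between n1,n0
  Y(R11) = 0.005495 S between n0,n2
  Y(R12) = 0.002203 S between n0,n1
  Idrv: injects 0.0108 A into n1 (from n0)
Assemble and solve the 2×2 MNA system:
  V(n1)=0.01455  V(n2)=0.001996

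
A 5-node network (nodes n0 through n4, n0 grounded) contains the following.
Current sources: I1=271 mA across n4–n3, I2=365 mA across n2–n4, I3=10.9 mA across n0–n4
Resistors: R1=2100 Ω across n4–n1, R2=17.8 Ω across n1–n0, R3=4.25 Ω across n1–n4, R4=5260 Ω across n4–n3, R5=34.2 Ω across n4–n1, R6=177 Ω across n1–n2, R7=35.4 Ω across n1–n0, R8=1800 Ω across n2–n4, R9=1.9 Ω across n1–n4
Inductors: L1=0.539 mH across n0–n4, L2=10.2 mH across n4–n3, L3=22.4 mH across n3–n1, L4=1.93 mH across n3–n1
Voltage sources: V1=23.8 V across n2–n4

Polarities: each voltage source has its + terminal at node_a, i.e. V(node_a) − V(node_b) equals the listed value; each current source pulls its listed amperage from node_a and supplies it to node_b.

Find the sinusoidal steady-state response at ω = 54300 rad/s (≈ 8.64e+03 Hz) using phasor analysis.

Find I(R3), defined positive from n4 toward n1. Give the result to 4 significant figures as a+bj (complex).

-0.1034-0.001799j A

MNA unknowns: 4 node voltages V₁..V_4 plus 1 source current (V1)
I1: z[4]−=0.271, z[3]+=0.271
R1: Y=0.0004762+0.000j on G[4,1]
L1: Y=0.000-0.03417j on G[0,4]
L2: Y=0.000-0.001806j on G[4,3]
I2: z[2]−=0.365, z[4]+=0.365
R2: Y=0.05618+0.000j on G[1,0]
L3: Y=0.000-0.0008222j on G[3,1]
R3: Y=0.2353+0.000j on G[1,4]
R4: Y=0.0001901+0.000j on G[4,3]
R5: Y=0.02924+0.000j on G[4,1]
R6: Y=0.005650+0.000j on G[1,2]
I3: z[0]−=0.0109, z[4]+=0.0109
R7: Y=0.02825+0.000j on G[1,0]
L4: Y=0.000-0.009542j on G[3,1]
R8: Y=0.0005556+0.000j on G[2,4]
R9: Y=0.5263+0.000j on G[1,4]
V1: row V2−V4=23.8, i_V1 at 2,4
solve → V1=0.1755-0.1069j, V2=23.54-0.1145j, V3=0.4580+22.15j, V4=-0.2641-0.1145j
aux → i_V1=-0.5102+4.321e-05j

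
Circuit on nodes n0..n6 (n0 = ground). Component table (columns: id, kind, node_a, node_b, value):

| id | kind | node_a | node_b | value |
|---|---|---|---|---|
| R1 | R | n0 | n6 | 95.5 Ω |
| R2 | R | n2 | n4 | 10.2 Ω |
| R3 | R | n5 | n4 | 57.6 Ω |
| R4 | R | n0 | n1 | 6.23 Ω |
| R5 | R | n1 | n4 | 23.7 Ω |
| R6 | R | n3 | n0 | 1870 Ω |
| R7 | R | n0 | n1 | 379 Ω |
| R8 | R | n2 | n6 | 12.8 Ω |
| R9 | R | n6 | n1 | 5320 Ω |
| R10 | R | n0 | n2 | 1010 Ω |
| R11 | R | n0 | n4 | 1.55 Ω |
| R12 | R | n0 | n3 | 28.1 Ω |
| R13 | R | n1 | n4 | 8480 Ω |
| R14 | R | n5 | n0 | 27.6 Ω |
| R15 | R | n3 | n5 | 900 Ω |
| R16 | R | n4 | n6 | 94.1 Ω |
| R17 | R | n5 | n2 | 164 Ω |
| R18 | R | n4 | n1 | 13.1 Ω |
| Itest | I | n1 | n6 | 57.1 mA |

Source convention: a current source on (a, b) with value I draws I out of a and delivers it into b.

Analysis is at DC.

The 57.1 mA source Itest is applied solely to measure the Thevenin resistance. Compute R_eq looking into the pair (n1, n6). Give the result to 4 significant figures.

R_eq = 18.88 Ω

MNA unknowns: 6 node voltages V₁..V_6
R1: Y=0.01047 on G[0,6]
R2: Y=0.09804 on G[2,4]
R3: Y=0.01736 on G[5,4]
R4: Y=0.1605 on G[0,1]
R5: Y=0.04219 on G[1,4]
R6: Y=0.0005348 on G[3,0]
R7: Y=0.002639 on G[0,1]
R8: Y=0.07812 on G[2,6]
R9: Y=0.0001880 on G[6,1]
R10: Y=0.0009901 on G[0,2]
R11: Y=0.6452 on G[0,4]
R12: Y=0.03559 on G[0,3]
R13: Y=0.0001179 on G[1,4]
R14: Y=0.03623 on G[5,0]
R15: Y=0.001111 on G[3,5]
R16: Y=0.01063 on G[4,6]
R17: Y=0.006098 on G[5,2]
R18: Y=0.07634 on G[4,1]
Itest: z[1]−=0.0571, z[6]+=0.0571
solve → V1=-0.1893, V2=0.3967, V3=0.001444, V4=0.03003, V5=0.04838, V6=0.8890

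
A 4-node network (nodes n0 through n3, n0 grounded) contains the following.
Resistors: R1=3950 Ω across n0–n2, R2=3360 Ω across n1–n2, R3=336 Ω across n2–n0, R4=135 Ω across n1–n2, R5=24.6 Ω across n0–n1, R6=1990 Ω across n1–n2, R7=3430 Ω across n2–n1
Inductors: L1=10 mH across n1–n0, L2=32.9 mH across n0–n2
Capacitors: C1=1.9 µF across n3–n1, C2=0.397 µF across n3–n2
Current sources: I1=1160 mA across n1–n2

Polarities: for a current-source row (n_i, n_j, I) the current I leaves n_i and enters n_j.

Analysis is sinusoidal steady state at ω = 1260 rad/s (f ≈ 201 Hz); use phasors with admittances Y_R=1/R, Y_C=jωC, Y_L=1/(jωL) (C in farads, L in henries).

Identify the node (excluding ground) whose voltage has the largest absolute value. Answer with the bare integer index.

Element admittances at ω=1260 rad/s:
  Y(R1) = 0.0002532+0.000j S between n0,n2
  Y(R2) = 0.0002976+0.000j S between n1,n2
  Y(R3) = 0.002976+0.000j S between n2,n0
  Y(R4) = 0.007407+0.000j S between n1,n2
  Y(L1) = 0.000-0.07937j S between n1,n0
  Y(L2) = 0.000-0.02412j S between n0,n2
  Y(R5) = 0.04065+0.000j S between n0,n1
  Y(R6) = 0.0005025+0.000j S between n1,n2
  Y(R7) = 0.0002915+0.000j S between n2,n1
  Y(C1) = 0.000+0.002394j S between n3,n1
  Y(C2) = 0.000+0.0005002j S between n3,n2
  I1: injects 1.16 A into n2 (from n1)
Assemble and solve the 3×3 MNA system:
  V(n1)=-8.544-7.353j  V(n2)=20.52+35.84j  V(n3)=-3.521+0.1125j

2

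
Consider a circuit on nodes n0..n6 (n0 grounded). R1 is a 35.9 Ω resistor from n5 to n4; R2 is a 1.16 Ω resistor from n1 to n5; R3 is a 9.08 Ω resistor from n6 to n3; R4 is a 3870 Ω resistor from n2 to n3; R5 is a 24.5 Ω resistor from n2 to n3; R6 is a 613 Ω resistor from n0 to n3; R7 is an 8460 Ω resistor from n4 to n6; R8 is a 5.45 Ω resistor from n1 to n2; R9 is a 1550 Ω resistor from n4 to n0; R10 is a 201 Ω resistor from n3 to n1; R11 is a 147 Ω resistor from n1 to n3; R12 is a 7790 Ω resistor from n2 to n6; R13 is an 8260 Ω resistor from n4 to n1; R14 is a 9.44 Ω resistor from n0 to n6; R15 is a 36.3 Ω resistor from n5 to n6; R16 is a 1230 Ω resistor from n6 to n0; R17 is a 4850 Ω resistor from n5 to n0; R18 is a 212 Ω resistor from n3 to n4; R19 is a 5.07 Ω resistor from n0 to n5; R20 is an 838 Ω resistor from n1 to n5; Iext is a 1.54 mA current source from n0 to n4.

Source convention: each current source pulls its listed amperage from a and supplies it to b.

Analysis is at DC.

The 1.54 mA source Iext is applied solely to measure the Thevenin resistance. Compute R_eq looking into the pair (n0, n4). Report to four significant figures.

R_eq = 33.60 Ω

Apply KCL at each of the 6 non-ground nodes and solve the resulting linear system.
Node n1: branches {R2, R8, R10, R11, R13, R20} → V_1 = 0.005906
Node n2: branches {R4, R5, R8, R12} → V_2 = 0.005783
Node n3: branches {R3, R4, R5, R6, R10, R11, R18} → V_3 = 0.005243
Node n4: branches {R1, R7, R9, R13, R18, Iext} → V_4 = 0.05174
Node n5: branches {R1, R2, R15, R17, R19, R20} → V_5 = 0.005935
Node n6: branches {R3, R7, R12, R14, R15, R16} → V_6 = 0.003056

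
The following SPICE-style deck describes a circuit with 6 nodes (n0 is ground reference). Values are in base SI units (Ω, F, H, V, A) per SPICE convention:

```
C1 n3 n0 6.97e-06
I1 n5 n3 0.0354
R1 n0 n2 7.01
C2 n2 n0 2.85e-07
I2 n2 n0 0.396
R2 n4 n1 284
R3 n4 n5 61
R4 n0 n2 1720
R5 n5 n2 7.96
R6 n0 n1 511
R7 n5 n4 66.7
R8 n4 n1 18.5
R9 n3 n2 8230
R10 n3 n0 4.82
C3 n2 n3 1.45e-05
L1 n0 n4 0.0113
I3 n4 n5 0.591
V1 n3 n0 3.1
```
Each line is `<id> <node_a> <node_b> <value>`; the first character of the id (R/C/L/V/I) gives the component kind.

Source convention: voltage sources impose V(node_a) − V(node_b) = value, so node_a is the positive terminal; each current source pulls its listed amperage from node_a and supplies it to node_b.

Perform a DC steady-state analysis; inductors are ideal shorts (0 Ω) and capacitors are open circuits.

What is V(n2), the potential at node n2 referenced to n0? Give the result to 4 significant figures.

0.2904 V

Apply KCL at each of the 5 non-ground nodes and solve the resulting linear system.
Node n1: branches {R2, R6, R8} → V_1 = 0.000
Node n2: branches {R1, C2, I2, R4, R5, R9, C3} → V_2 = 0.2904
Node n3: branches {C1, I1, R9, R10, C3, V1} → V_3 = 3.100
Node n4: branches {R2, R3, R7, R8, L1, I3} → V_4 = 0.000
Node n5: branches {I1, R3, R5, R7, I3} → V_5 = 3.771
Source currents: i(L1)=0.4726, i(V1)=-0.6081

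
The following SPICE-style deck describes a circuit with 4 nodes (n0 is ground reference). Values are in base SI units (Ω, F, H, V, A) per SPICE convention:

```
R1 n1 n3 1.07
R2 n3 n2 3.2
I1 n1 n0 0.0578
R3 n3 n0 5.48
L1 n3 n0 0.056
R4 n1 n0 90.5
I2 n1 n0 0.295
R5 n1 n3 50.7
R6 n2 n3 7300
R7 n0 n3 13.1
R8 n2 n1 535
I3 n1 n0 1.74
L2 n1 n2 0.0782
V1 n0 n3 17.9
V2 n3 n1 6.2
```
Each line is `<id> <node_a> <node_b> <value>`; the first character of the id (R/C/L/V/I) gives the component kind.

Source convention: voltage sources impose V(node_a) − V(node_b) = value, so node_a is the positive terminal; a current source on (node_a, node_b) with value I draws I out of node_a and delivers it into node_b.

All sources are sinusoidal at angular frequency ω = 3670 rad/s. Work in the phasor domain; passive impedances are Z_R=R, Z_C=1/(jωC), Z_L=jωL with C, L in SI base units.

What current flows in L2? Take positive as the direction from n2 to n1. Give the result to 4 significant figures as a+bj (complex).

0.0002379-0.02147j A

MNA unknowns: 3 node voltages V₁..V_3 plus 2 source currents (V1, V2)
R1: Y=0.9346+0.000j on G[1,3]
R2: Y=0.3125+0.000j on G[3,2]
I1: z[1]−=0.0578, z[0]+=0.0578
R3: Y=0.1825+0.000j on G[3,0]
L1: Y=0.000-0.004866j on G[3,0]
R4: Y=0.01105+0.000j on G[1,0]
I2: z[1]−=0.295, z[0]+=0.295
R5: Y=0.01972+0.000j on G[1,3]
R6: Y=0.0001370+0.000j on G[2,3]
R7: Y=0.07634+0.000j on G[0,3]
R8: Y=0.001869+0.000j on G[2,1]
I3: z[1]−=1.74, z[0]+=1.74
L2: Y=0.000-0.003484j on G[1,2]
V1: row V0−V3=17.9, i_V1 at 0,3
V2: row V3−V1=6.2, i_V2 at 3,1
solve → V1=-24.10+0.000j, V2=-17.94+0.06827j, V3=-17.90+0.000j
aux → i_V1=-2.806+0.08710j, i_V2=-4.102+0.02134j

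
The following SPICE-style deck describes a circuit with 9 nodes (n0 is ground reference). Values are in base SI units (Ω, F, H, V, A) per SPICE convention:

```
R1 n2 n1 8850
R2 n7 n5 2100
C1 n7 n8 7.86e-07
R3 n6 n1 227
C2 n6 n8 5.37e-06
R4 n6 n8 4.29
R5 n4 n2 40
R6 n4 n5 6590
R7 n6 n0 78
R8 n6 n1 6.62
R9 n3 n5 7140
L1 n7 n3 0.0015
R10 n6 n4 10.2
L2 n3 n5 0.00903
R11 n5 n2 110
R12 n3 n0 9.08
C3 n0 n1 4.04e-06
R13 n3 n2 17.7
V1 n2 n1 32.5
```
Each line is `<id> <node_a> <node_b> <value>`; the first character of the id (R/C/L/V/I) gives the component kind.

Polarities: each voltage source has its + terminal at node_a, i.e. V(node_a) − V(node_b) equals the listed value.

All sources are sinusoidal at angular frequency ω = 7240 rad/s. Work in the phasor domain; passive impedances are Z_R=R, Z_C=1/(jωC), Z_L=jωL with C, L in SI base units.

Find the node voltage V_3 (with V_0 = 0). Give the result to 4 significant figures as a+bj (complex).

4.851+3.613j V

Apply KCL at each of the 8 non-ground nodes and solve the resulting linear system.
Node n1: branches {R1, R3, R8, C3, V1} → V_1 = -18.85+12.20j
Node n2: branches {R1, R5, R11, R13, V1} → V_2 = 13.65+12.20j
Node n3: branches {R9, L1, L2, R12, R13} → V_3 = 4.851+3.613j
Node n4: branches {R5, R6, R10} → V_4 = -8.233+12.01j
Node n5: branches {R2, R6, R9, L2, R11} → V_5 = 3.539+9.597j
Node n6: branches {R3, C2, R4, R7, R8, R10} → V_6 = -13.83+11.96j
Node n7: branches {R2, C1, L1} → V_7 = 6.025+3.022j
Node n8: branches {C1, C2, R4} → V_8 = -13.53+12.39j
Source currents: i(V1)=-1.140-0.5137j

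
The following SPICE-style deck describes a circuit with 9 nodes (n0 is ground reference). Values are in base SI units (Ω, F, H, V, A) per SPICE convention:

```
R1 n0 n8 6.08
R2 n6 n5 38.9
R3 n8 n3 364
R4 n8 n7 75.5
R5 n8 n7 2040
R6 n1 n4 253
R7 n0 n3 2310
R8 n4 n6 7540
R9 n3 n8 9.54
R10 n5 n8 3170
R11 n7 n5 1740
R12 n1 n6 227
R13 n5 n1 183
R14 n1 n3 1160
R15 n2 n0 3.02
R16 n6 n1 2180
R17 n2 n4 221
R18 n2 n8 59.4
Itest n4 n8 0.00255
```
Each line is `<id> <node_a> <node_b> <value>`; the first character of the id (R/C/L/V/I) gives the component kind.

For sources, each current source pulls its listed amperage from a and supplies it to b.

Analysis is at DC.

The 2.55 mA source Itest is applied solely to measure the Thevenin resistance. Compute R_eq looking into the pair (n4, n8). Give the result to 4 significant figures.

Element admittances at DC:
  Y(R1) = 0.1645 S between n0,n8
  Y(R2) = 0.02571 S between n6,n5
  Y(R3) = 0.002747 S between n8,n3
  Y(R4) = 0.01325 S between n8,n7
  Y(R5) = 0.0004902 S between n8,n7
  Y(R6) = 0.003953 S between n1,n4
  Y(R7) = 0.0004329 S between n0,n3
  Y(R8) = 0.0001326 S between n4,n6
  Y(R9) = 0.1048 S between n3,n8
  Y(R10) = 0.0003155 S between n5,n8
  Y(R11) = 0.0005747 S between n7,n5
  Y(R12) = 0.004405 S between n1,n6
  Y(R13) = 0.005464 S between n5,n1
  Y(R14) = 0.0008621 S between n1,n3
  Y(R15) = 0.3311 S between n2,n0
  Y(R16) = 0.0004587 S between n6,n1
  Y(R17) = 0.004525 S between n2,n4
  Y(R18) = 0.01684 S between n2,n8
  Itest: injects 0.00255 A into n8 (from n4)
Assemble and solve the 8×8 MNA system:
  V(n1)=-0.3170  V(n2)=-0.005260  V(n3)=0.007932  V(n4)=-0.4490  V(n5)=-0.2914  V(n6)=-0.2962  V(n7)=-0.001560  V(n8)=0.01057

R_eq = 180.2 Ω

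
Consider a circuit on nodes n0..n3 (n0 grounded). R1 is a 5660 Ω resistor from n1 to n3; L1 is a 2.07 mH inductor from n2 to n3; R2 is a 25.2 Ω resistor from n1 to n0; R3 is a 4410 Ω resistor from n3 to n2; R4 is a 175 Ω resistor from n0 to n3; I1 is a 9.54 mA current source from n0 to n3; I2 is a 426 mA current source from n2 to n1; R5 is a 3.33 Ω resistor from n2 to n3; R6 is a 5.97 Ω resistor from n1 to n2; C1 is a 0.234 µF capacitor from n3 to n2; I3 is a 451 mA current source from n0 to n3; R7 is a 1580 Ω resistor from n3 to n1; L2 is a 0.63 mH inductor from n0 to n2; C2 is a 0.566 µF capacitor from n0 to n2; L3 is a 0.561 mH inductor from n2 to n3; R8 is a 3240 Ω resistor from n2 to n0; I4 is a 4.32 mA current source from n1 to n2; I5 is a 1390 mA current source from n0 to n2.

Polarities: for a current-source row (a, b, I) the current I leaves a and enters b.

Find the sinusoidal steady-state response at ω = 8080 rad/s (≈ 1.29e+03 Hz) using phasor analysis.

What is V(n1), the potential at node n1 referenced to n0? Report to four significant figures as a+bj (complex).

Element admittances at ω=8080 rad/s:
  Y(R1) = 0.0001767+0.000j S between n1,n3
  Y(L1) = 0.000-0.05979j S between n2,n3
  Y(R2) = 0.03968+0.000j S between n1,n0
  Y(R3) = 0.0002268+0.000j S between n3,n2
  Y(R4) = 0.005714+0.000j S between n0,n3
  I1: injects 0.00954 A into n3 (from n0)
  I2: injects 0.426 A into n1 (from n2)
  Y(R5) = 0.3003+0.000j S between n2,n3
  Y(R6) = 0.1675+0.000j S between n1,n2
  Y(C1) = 0.000+0.001891j S between n3,n2
  I3: injects 0.451 A into n3 (from n0)
  Y(R7) = 0.0006329+0.000j S between n3,n1
  Y(L2) = 0.000-0.1964j S between n0,n2
  Y(C2) = 0.000+0.004573j S between n0,n2
  Y(L3) = 0.000-0.2206j S between n2,n3
  Y(R8) = 0.0003086+0.000j S between n2,n0
  I4: injects 0.00432 A into n2 (from n1)
  I5: injects 1.39 A into n2 (from n0)
Assemble and solve the 3×3 MNA system:
  V(n1)=3.469+7.160j  V(n2)=1.777+8.845j  V(n3)=2.669+9.484j

3.469+7.160j V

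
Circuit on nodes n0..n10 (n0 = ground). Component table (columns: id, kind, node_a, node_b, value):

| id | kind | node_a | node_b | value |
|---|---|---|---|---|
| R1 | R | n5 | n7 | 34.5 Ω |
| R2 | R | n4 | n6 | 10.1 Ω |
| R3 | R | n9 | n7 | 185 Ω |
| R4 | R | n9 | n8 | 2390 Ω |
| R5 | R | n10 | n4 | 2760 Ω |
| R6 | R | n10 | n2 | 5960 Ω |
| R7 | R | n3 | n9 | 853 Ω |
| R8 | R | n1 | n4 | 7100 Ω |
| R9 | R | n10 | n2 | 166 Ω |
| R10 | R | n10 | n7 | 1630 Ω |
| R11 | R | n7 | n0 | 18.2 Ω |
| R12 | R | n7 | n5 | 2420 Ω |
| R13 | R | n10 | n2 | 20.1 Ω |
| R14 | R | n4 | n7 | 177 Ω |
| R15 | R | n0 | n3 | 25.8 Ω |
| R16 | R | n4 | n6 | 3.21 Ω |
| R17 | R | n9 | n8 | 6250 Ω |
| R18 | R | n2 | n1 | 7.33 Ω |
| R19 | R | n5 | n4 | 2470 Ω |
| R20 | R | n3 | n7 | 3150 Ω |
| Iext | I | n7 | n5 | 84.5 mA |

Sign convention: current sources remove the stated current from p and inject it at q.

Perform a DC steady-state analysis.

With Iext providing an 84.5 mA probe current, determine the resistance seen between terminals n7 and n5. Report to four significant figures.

R_eq = 33.58 Ω

MNA unknowns: 10 node voltages V₁..V_10
R1: Y=0.02899 on G[5,7]
R2: Y=0.09901 on G[4,6]
R3: Y=0.005405 on G[9,7]
R4: Y=0.0004184 on G[9,8]
R5: Y=0.0003623 on G[10,4]
R6: Y=0.0001678 on G[10,2]
R7: Y=0.001172 on G[3,9]
R8: Y=0.0001408 on G[1,4]
R9: Y=0.006024 on G[10,2]
R10: Y=0.0006135 on G[10,7]
R11: Y=0.05495 on G[7,0]
R12: Y=0.0004132 on G[7,5]
R13: Y=0.04975 on G[10,2]
R14: Y=0.005650 on G[4,7]
R15: Y=0.03876 on G[0,3]
R16: Y=0.3115 on G[4,6]
R17: Y=0.0001600 on G[9,8]
R18: Y=0.1364 on G[2,1]
R19: Y=0.0004049 on G[5,4]
R20: Y=0.0003175 on G[3,7]
Iext: z[7]−=0.0845, z[5]+=0.0845
solve → V1=0.08208, V2=0.08198, V3=0.000, V4=0.1815, V5=2.838, V6=0.1815, V7=0.000, V8=0.000, V9=0.000, V10=0.08173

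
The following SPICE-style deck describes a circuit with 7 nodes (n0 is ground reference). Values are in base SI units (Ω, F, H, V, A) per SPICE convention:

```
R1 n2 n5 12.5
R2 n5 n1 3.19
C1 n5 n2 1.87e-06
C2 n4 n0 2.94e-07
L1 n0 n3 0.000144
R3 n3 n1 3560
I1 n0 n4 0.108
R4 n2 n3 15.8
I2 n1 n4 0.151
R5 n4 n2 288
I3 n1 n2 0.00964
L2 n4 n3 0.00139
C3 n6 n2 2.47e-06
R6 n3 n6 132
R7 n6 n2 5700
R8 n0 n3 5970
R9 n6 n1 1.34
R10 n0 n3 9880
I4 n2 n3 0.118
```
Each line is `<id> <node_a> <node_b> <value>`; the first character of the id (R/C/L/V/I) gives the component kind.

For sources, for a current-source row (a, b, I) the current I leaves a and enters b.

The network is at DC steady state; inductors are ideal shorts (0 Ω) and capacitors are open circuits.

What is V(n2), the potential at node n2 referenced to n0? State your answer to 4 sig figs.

-3.413 V

MNA unknowns: 6 node voltages V₁..V_6 plus 2 source currents (L1, L2)
R1: Y=0.08000 on G[2,5]
R2: Y=0.3135 on G[5,1]
C1: Y=0.000 on G[5,2]
C2: Y=0.000 on G[4,0]
L1: row V0−V3=0, i_L1 at 0,3
R3: Y=0.0002809 on G[3,1]
I1: z[0]−=0.108, z[4]+=0.108
R4: Y=0.06329 on G[2,3]
I2: z[1]−=0.151, z[4]+=0.151
R5: Y=0.003472 on G[4,2]
I3: z[1]−=0.00964, z[2]+=0.00964
L2: row V4−V3=0, i_L2 at 4,3
C3: Y=0.000 on G[6,2]
R6: Y=0.007576 on G[3,6]
R7: Y=0.0001754 on G[6,2]
R8: Y=0.0001675 on G[0,3]
R9: Y=0.7463 on G[6,1]
R10: Y=0.0001012 on G[0,3]
I4: z[2]−=0.118, z[3]+=0.118
solve → V1=-5.284, V2=-3.413, V3=0.000, V4=0.000, V5=-4.904, V6=-5.230
aux → i_L1=-0.1080, i_L2=0.2471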